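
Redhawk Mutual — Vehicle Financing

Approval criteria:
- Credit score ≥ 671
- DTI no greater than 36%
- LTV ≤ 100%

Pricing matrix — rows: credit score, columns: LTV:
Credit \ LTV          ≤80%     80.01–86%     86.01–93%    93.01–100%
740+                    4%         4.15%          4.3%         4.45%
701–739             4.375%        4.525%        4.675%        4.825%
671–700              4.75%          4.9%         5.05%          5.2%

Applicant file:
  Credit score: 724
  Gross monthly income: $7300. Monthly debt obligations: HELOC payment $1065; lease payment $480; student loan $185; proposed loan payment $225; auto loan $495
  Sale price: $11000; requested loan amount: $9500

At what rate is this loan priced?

4.675%

Credit score 724 ≥ 671; Total monthly debts = (1,065 + 480 + 185 + 225 + 495) = 2,450. DTI: 2,450 ÷ 7,300 = 33.6%, within the 36% cap
Loan-to-value = 9,500/11,000 = 86.4% — pass (100% max)
Credit 724 → row 701–739; LTV 86.4% → column 86.01–93%. Grid cell → 4.675%.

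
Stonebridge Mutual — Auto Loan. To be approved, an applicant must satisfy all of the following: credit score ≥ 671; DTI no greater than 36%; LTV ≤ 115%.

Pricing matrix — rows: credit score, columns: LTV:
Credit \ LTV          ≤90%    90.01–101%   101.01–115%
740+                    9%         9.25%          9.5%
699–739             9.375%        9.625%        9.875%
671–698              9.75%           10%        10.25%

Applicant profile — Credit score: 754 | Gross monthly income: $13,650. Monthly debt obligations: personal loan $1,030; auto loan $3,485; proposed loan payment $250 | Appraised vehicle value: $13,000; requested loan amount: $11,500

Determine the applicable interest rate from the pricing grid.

Credit score 754 ≥ 671; Total monthly debts = (1,030 + 3,485 + 250) = 4,765. DTI = 4,765/13,650 = 34.9% ≤ 36%
Loan-to-value = 11,500/13,000 = 88.5% — pass (115% max)
Credit 754 → row 740+; LTV 88.5% → column ≤90%. Grid cell → 9%.

9%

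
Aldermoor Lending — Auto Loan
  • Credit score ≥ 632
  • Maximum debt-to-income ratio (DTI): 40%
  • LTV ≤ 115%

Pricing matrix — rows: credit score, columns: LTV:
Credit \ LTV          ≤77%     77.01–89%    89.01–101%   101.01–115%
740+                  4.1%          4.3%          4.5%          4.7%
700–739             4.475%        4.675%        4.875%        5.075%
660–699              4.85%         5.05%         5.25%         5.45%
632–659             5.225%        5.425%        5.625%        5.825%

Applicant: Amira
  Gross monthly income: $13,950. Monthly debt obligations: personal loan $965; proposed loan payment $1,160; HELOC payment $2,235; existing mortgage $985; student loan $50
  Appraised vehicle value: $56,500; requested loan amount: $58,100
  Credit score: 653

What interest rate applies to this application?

5.825%

Credit score 653 ≥ 632; Total monthly debts = (965 + 1,160 + 2,235 + 985 + 50) = 5,395. DTI = 5,395/13,950 = 38.7% ≤ 40%
LTV = 58,100/56,500 = 102.8% ≤ 115%
Score 653 is in the 632–659 band; LTV 102.8% is in the 101.01–115% band → 5.825%.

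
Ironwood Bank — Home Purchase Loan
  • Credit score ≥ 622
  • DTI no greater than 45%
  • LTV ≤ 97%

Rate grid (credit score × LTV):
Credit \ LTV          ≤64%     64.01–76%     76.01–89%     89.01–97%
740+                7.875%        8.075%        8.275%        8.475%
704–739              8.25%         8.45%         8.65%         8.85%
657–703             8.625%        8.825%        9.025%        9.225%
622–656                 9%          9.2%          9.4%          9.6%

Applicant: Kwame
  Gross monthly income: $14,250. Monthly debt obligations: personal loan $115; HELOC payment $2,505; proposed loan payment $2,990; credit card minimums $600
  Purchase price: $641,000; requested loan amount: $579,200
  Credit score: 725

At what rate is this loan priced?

Credit score 725 ≥ 622; Total monthly debts = (115 + 2,505 + 2,990 + 600) = 6,210. DTI = 6,210/14,250 = 43.6% ≤ 45%
LTV: 579,200 ÷ 641,000 = 90.4%, within 97% cap
Credit 725 → row 704–739; LTV 90.4% → column 89.01–97%. Grid cell → 8.85%.

8.85%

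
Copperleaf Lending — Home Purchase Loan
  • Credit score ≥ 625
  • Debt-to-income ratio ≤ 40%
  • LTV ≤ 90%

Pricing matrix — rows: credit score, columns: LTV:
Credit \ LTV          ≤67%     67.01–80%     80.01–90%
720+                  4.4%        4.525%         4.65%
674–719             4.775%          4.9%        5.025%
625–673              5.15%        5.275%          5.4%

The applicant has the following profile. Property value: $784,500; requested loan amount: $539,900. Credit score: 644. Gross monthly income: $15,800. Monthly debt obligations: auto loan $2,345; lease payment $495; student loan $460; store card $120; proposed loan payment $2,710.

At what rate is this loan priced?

Credit score 644 ≥ 625; Total monthly debts = (2,345 + 495 + 460 + 120 + 2,710) = 6,130. DTI = 6,130/15,800 = 38.8% ≤ 40%
LTV: 539,900 ÷ 784,500 = 68.8%, within 90% cap
Row: 644 falls in 625–673. Column: 68.8% falls in 67.01–80%. Rate = 5.275%.

5.275%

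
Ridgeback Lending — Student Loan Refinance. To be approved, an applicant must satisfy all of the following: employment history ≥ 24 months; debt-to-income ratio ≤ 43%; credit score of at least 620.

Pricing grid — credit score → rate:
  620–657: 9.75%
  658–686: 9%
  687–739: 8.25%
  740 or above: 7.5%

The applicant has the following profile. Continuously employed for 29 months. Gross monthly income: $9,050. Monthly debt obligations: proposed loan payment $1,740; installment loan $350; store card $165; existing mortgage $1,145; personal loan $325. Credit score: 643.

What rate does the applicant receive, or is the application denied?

Approved at 9.75%

Credit score 643 ≥ 620 (meets minimum)
Employment 29 ≥ 24 months
Total monthly debts = (1,740 + 350 + 165 + 1,145 + 325) = 3,725. Debt-to-income = 3,725/9,050 = 41.2% — meets 43% limit
All requirements met. Score 643 falls in the 620–657 tier → 9.75%.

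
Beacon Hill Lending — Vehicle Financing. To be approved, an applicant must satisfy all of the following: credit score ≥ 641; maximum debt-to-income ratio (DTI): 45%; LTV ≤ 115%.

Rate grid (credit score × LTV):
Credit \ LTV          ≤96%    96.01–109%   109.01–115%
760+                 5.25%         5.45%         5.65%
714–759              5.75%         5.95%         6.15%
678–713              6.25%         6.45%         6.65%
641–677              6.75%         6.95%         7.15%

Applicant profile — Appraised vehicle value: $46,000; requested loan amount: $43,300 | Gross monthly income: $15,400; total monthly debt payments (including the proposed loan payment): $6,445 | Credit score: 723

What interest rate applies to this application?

Credit score 723 ≥ 641; DTI: 6,445 ÷ 15,400 = 41.9%, within the 45% cap
Loan-to-value = 43,300/46,000 = 94.1% — pass (115% max)
Score 723 is in the 714–759 band; LTV 94.1% is in the ≤96% band → 5.75%.

5.75%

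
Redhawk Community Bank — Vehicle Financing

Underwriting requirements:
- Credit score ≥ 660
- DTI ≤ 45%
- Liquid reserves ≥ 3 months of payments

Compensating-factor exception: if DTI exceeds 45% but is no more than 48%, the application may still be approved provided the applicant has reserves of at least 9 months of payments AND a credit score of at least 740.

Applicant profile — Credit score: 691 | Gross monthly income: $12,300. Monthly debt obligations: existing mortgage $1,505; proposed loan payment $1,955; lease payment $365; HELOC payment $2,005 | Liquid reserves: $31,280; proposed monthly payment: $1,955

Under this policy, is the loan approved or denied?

Credit score 691 ≥ 660 (meets base)
Total debts = (1,505 + 1,955 + 365 + 2,005) = 5,830. DTI = 5,830/12,300 = 47.4% > 45% — standard DTI limit exceeded.
Reserves = 31,280/1,955 = 16.0 months ≥ 3
DTI 47.4% is within the 45%–48% exception band; checking compensating factors.
Reserves 16.0 ≥ 9 months; credit score 691 < 740.
Override conditions not both satisfied; exception does not apply.

Denied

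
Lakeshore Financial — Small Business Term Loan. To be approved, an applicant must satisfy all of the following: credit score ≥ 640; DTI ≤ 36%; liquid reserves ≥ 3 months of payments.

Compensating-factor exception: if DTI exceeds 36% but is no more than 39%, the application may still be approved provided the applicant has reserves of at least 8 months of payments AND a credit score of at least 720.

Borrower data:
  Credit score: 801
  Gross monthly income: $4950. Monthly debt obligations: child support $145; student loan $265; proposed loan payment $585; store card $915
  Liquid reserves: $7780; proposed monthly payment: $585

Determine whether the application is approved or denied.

Credit score 801 ≥ 640 (meets base)
Total debts = (145 + 265 + 585 + 915) = 1,910. DTI: 1,910 ÷ 4,950 = 38.6%, over the 36% base limit.
Liquid reserves cover 7,780/585 = 13.3 months — ≥ 3 required
38.6% falls in the override range (36%–39%), so the compensating-factor test applies.
Reserves 13.3 ≥ 8 months; credit score 801 ≥ 720.
Both compensating conditions met → exception applies.

Approved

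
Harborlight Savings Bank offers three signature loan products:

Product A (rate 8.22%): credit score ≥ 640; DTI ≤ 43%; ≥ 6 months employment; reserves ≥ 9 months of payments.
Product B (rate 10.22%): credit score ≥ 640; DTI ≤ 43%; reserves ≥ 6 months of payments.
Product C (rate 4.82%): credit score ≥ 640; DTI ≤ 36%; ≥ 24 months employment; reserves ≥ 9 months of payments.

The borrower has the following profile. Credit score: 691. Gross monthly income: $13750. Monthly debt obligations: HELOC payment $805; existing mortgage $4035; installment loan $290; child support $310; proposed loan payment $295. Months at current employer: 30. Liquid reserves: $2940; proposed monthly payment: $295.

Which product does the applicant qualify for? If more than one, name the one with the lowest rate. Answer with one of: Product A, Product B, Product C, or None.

Total debts = (805 + 4,035 + 290 + 310 + 295) = 5,735; DTI = 5,735/13,750 = 41.7%.
Reserves = 2,940/295 = 10.0 months.
Product A: score 691 ≥ 640; DTI 41.7% ≤ 43%; employment 30 ≥ 6 mo; reserves 10.0 ≥ 9 mo → qualifies.
Product B: score 691 ≥ 640; DTI 41.7% ≤ 43%; reserves 10.0 ≥ 6 mo → qualifies.
Product C: score 691 ≥ 640; DTI 41.7% > 36%; employment 30 ≥ 24 mo; reserves 10.0 ≥ 9 mo → does not qualify.
Qualifying: Product A, Product B. Lowest rate is 8.22% → Product A.

Product A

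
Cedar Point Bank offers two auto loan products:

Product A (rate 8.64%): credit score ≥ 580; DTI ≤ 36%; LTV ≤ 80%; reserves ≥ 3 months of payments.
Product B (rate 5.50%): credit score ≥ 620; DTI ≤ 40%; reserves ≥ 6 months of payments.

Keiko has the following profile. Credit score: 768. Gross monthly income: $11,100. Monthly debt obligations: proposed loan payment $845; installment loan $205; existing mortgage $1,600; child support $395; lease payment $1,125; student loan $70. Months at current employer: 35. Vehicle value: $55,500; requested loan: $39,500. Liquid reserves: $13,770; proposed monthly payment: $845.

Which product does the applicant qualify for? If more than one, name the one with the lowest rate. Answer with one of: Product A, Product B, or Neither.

Product B

Total debts = (845 + 205 + 1,600 + 395 + 1,125 + 70) = 4,240; DTI = 4,240/11,100 = 38.2%.
LTV = 39,500/55,500 = 71.2%.
Reserves = 13,770/845 = 16.3 months.
Product A: score 768 ≥ 580; DTI 38.2% > 36%; LTV 71.2% ≤ 80%; reserves 16.3 ≥ 3 mo → does not qualify.
Product B: score 768 ≥ 620; DTI 38.2% ≤ 40%; reserves 16.3 ≥ 6 mo → qualifies.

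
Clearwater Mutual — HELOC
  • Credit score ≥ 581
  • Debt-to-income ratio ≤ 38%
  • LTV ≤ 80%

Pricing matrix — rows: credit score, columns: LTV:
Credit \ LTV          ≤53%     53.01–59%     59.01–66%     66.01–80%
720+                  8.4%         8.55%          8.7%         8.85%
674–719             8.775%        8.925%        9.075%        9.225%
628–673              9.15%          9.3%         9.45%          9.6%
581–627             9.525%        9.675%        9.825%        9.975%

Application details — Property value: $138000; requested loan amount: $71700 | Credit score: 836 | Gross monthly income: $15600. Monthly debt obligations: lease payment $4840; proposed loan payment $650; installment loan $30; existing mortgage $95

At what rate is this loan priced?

Credit score 836 ≥ 581; Total monthly debts = (4,840 + 650 + 30 + 95) = 5,615. DTI = 5,615/15,600 = 36% ≤ 38%
LTV = 71,700/138,000 = 52% ≤ 80%
Credit 836 → row 720+; LTV 52% → column ≤53%. Grid cell → 8.4%.

8.4%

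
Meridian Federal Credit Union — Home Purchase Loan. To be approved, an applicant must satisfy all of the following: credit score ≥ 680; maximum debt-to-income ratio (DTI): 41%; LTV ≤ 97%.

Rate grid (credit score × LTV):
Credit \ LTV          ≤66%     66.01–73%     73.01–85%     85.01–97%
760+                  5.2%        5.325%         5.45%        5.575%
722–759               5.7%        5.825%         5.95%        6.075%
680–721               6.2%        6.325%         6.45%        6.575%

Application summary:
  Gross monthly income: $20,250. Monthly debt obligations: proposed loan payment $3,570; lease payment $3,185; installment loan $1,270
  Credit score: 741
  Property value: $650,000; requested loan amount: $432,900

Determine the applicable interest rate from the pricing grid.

Credit score 741 ≥ 680; Total monthly debts = (3,570 + 3,185 + 1,270) = 8,025. DTI: 8,025 ÷ 20,250 = 39.6%, within the 41% cap
LTV = 432,900/650,000 = 66.6% ≤ 97%
Score 741 is in the 722–759 band; LTV 66.6% is in the 66.01–73% band → 5.825%.

5.825%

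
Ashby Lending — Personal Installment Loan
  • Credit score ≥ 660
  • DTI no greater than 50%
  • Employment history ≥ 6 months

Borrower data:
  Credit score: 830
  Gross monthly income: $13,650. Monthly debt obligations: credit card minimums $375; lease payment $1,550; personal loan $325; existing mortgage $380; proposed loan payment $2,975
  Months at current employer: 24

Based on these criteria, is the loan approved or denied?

Credit score 830 ≥ 660 (meets)
Total monthly debts = (375 + 1,550 + 325 + 380 + 2,975) = 5,605. Debt-to-income = 5,605/13,650 = 41.1% — meets 50% limit
Employment 24 ≥ 6 months
All criteria satisfied.

Approved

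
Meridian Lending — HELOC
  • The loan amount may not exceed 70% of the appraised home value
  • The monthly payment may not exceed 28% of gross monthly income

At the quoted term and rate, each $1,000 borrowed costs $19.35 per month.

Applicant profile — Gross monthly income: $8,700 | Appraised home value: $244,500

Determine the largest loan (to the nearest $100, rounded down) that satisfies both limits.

Payment cap: 28% × $8,700 = $2,436/month.
At $19.35 per $1,000, that supports 2,436/19.35 × 1,000 ≈ $125,891 → $125,800.
LTV cap: 70% × $244,500 = $171,150 → $171,100.
Binding constraint: payment-to-income.

$125,800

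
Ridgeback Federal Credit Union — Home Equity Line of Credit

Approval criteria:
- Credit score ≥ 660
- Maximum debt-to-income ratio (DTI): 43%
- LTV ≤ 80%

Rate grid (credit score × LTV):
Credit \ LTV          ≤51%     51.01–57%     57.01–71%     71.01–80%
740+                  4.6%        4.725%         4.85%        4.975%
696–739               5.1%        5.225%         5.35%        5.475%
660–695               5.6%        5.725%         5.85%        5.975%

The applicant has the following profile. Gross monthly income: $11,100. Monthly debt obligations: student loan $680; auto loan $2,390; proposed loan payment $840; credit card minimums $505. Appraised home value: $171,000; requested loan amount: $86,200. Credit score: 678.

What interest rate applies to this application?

5.6%

Credit score 678 ≥ 660; Total monthly debts = (680 + 2,390 + 840 + 505) = 4,415. Debt-to-income = 4,415/11,100 = 39.8% — meets 43% limit
Loan-to-value = 86,200/171,000 = 50.4% — pass (80% max)
Row: 678 falls in 660–695. Column: 50.4% falls in ≤51%. Rate = 5.6%.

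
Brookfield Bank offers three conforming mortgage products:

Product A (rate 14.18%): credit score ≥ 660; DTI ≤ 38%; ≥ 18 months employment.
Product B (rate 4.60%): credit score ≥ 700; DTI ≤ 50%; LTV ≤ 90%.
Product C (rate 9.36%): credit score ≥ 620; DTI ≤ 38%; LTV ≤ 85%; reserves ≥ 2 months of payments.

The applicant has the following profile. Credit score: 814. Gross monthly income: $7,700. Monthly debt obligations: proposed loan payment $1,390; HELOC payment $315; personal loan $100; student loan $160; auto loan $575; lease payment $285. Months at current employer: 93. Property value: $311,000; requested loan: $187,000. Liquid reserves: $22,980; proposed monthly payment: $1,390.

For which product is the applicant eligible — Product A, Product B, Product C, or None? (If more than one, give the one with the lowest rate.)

Total debts = (1,390 + 315 + 100 + 160 + 575 + 285) = 2,825; DTI = 2,825/7,700 = 36.7%.
LTV = 187,000/311,000 = 60.1%.
Reserves = 22,980/1,390 = 16.5 months.
Product A: score 814 ≥ 660; DTI 36.7% ≤ 38%; employment 93 ≥ 18 mo → qualifies.
Product B: score 814 ≥ 700; DTI 36.7% ≤ 50%; LTV 60.1% ≤ 90% → qualifies.
Product C: score 814 ≥ 620; DTI 36.7% ≤ 38%; LTV 60.1% ≤ 85%; reserves 16.5 ≥ 2 mo → qualifies.
Qualifying: Product A, Product B, Product C. Lowest rate is 4.60% → Product B.

Product B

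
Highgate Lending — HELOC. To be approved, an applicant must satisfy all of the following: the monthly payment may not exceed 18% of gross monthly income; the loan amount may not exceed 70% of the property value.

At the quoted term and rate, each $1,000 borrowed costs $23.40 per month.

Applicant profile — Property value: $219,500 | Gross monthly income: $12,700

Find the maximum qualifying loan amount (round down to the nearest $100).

Payment cap: 18% × $12,700 = $2,286/month.
At $23.40 per $1,000, that supports 2,286/23.40 × 1,000 ≈ $97,692 → $97,600.
LTV cap: 70% × $219,500 = $153,650 → $153,600.
Binding constraint: payment-to-income.

$97,600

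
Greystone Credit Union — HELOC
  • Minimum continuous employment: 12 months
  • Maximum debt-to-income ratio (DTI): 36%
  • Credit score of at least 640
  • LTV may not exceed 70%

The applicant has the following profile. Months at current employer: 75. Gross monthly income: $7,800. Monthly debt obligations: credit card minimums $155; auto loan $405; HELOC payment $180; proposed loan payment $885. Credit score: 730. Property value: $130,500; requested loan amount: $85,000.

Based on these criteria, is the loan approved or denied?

Approved

Employment 75 ≥ 12 months
Total monthly debts = (155 + 405 + 180 + 885) = 1,625. Debt-to-income = 1,625/7,800 = 20.8% — meets 36% limit
Credit score 730 ≥ 640 (meets)
Loan-to-value = 85,000/130,500 = 65.1% — pass (70% max)
All criteria satisfied.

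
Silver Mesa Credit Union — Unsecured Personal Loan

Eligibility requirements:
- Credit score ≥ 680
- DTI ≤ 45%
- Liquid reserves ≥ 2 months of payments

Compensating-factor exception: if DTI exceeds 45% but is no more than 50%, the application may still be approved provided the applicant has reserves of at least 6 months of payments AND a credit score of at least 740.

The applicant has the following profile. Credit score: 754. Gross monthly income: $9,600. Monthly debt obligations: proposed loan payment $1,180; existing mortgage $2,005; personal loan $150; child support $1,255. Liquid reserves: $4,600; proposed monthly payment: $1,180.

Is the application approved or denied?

Credit score 754 ≥ 680 (meets base)
Total debts = (1,180 + 2,005 + 150 + 1,255) = 4,590. DTI: 4,590 ÷ 9,600 = 47.8%, over the 45% base limit.
Liquid reserves cover 4,600/1,180 = 3.9 months — ≥ 2 required
DTI 47.8% is within the 45%–50% exception band; checking compensating factors.
Override check — reserves: 3.9 mo (short of 6); score: 754 (ok).
Override conditions not both satisfied; exception does not apply.

Denied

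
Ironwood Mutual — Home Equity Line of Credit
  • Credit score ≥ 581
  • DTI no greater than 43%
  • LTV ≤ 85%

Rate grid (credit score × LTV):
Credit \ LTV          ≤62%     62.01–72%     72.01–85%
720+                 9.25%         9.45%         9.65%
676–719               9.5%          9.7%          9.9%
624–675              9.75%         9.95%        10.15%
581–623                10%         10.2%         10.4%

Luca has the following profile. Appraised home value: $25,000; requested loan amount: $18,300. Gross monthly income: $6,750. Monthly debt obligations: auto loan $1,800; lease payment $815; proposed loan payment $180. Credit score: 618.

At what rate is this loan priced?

10.4%

Credit score 618 ≥ 581; Total monthly debts = (1,800 + 815 + 180) = 2,795. DTI = 2,795/6,750 = 41.4% ≤ 43%
Loan-to-value = 18,300/25,000 = 73.2% — pass (85% max)
Row: 618 falls in 581–623. Column: 73.2% falls in 72.01–85%. Rate = 10.4%.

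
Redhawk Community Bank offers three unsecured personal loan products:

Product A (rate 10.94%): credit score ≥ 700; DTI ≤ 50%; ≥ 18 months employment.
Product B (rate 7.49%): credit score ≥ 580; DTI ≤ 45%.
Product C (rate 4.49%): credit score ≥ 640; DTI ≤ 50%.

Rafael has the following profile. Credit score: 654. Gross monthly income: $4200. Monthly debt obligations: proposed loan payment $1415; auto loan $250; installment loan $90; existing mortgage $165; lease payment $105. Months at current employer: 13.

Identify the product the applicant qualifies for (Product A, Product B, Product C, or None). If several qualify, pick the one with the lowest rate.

Product C

Total debts = (1,415 + 250 + 90 + 165 + 105) = 2,025; DTI = 2,025/4,200 = 48.2%.
Product A: score 654 < 700; DTI 48.2% ≤ 50%; employment 13 < 18 mo → does not qualify.
Product B: score 654 ≥ 580; DTI 48.2% > 45% → does not qualify.
Product C: score 654 ≥ 640; DTI 48.2% ≤ 50% → qualifies.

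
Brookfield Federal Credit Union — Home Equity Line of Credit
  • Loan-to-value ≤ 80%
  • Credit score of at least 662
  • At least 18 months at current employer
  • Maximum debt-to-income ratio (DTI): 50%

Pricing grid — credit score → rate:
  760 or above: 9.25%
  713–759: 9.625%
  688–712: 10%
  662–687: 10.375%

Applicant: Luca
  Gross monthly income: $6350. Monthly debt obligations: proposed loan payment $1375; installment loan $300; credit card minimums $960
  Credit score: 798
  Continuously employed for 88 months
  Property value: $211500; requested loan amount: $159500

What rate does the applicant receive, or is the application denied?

Credit score 798 ≥ 662 (meets minimum)
LTV: 159,500 ÷ 211,500 = 75.4%, within 80% cap
Employment 88 ≥ 18 months
Total monthly debts = (1,375 + 300 + 960) = 2,635. Debt-to-income = 2,635/6,350 = 41.5% — meets 50% limit
All requirements met. Score 798 falls in the 760 or above tier → 9.25%.

Approved at 9.25%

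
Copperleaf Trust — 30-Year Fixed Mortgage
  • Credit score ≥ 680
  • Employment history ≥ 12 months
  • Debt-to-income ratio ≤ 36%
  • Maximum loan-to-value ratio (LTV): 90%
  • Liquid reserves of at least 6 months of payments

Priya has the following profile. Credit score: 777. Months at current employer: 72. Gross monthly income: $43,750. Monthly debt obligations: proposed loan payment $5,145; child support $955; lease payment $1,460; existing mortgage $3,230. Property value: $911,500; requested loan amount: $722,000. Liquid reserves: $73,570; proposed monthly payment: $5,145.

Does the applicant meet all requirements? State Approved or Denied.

Approved

Credit score 777 ≥ 680 (meets)
Employment 72 ≥ 12 months
Total monthly debts = (5,145 + 955 + 1,460 + 3,230) = 10,790. Debt-to-income = 10,790/43,750 = 24.7% — meets 36% limit
Loan-to-value = 722,000/911,500 = 79.2% — pass (90% max)
Reserves: 73,570 ÷ 5,145 = 14.3 months (meets 6-month minimum)
All criteria satisfied.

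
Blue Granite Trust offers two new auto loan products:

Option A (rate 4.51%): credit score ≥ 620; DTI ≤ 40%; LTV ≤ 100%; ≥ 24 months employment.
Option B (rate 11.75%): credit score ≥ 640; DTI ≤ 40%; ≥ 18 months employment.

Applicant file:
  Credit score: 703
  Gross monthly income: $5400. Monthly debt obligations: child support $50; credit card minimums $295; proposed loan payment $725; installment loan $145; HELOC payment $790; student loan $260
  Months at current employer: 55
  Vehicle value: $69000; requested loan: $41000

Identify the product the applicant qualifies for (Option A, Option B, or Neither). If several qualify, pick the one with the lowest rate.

Total debts = (50 + 295 + 725 + 145 + 790 + 260) = 2,265; DTI = 2,265/5,400 = 41.9%.
LTV = 41,000/69,000 = 59.4%.
Option A: score 703 ≥ 620; DTI 41.9% > 40%; LTV 59.4% ≤ 100%; employment 55 ≥ 24 mo → does not qualify.
Option B: score 703 ≥ 640; DTI 41.9% > 40%; employment 55 ≥ 18 mo → does not qualify.

Neither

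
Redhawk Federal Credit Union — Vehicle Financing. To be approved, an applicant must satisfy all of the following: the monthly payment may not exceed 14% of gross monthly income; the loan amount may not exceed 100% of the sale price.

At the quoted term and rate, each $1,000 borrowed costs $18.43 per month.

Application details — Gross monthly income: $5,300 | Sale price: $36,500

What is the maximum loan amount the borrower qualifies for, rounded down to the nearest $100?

Payment cap: 14% × $5,300 = $742/month.
At $18.43 per $1,000, that supports 742/18.43 × 1,000 ≈ $40,260 → $40,200.
LTV cap: 100% × $36,500 = $36,500 → $36,500.
Binding constraint: loan-to-value.

$36,500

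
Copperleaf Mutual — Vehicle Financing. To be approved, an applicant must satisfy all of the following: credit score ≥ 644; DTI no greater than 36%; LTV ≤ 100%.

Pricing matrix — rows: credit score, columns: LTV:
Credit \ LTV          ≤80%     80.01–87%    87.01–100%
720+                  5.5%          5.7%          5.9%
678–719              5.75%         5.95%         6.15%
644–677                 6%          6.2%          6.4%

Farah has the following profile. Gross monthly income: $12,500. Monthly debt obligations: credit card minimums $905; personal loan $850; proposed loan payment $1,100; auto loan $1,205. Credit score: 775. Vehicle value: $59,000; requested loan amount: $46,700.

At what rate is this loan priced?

Credit score 775 ≥ 644; Total monthly debts = (905 + 850 + 1,100 + 1,205) = 4,060. DTI: 4,060 ÷ 12,500 = 32.5%, within the 36% cap
Loan-to-value = 46,700/59,000 = 79.2% — pass (100% max)
Credit 775 → row 720+; LTV 79.2% → column ≤80%. Grid cell → 5.5%.

5.5%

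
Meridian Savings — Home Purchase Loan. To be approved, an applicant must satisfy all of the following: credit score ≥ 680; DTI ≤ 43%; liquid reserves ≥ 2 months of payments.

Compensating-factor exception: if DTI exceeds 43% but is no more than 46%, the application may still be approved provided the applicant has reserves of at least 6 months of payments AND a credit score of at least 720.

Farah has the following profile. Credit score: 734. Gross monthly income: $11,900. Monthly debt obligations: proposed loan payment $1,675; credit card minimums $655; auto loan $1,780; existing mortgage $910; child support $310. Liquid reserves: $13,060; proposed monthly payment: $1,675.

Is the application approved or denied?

Credit score 734 ≥ 680 (meets base)
Total debts = (1,675 + 655 + 1,780 + 910 + 310) = 5,330. DTI = 5,330/11,900 = 44.8% > 43% — standard DTI limit exceeded.
Reserves: 13,060 ÷ 1,675 = 7.8 months (meets 2-month minimum)
DTI 44.8% is within the 43%–46% exception band; checking compensating factors.
Override check — reserves: 7.8 mo (ok); score: 734 (ok).
Both override conditions satisfied; DTI exception granted.

Approved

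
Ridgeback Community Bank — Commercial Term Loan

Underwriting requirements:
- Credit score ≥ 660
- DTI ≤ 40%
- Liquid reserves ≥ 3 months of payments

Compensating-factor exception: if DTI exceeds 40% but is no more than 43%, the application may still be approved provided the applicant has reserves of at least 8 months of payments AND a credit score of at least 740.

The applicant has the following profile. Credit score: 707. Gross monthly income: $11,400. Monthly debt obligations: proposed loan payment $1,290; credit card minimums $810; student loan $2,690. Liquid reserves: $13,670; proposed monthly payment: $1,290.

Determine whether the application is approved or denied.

Denied

Credit score 707 ≥ 660 (meets base)
Total debts = (1,290 + 810 + 2,690) = 4,790. DTI: 4,790 ÷ 11,400 = 42%, over the 40% base limit.
Reserves = 13,670/1,290 = 10.6 months ≥ 3
42% falls in the override range (40%–43%), so the compensating-factor test applies.
Override check — reserves: 10.6 mo (ok); score: 707 (below 740).
Compensating-factor requirement not fully met.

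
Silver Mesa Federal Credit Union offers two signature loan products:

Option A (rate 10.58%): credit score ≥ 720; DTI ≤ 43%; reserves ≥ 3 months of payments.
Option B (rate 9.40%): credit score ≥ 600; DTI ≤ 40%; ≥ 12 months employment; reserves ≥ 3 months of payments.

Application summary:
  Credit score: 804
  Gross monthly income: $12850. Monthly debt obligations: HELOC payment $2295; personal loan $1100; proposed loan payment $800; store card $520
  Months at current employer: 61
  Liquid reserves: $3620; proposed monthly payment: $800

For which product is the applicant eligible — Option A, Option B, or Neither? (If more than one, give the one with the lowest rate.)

Option B

Total debts = (2,295 + 1,100 + 800 + 520) = 4,715; DTI = 4,715/12,850 = 36.7%.
Reserves = 3,620/800 = 4.5 months.
Option A: score 804 ≥ 720; DTI 36.7% ≤ 43%; reserves 4.5 ≥ 3 mo → qualifies.
Option B: score 804 ≥ 600; DTI 36.7% ≤ 40%; employment 61 ≥ 12 mo; reserves 4.5 ≥ 3 mo → qualifies.
Qualifying: Option A, Option B. Lowest rate is 9.40% → Option B.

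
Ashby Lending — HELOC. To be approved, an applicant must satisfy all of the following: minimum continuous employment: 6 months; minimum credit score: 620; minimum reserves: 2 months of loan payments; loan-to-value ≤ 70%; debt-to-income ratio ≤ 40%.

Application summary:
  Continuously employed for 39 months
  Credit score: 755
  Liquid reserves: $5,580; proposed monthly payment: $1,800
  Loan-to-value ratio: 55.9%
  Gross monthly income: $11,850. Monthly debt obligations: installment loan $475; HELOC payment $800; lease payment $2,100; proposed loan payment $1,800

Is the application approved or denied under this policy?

Employment 39 ≥ 6 months
Credit score 755 ≥ 620 (meets)
Reserves = 5,580/1,800 = 3.1 months ≥ 2
LTV 55.9% — within 70%
Total monthly debts = (475 + 800 + 2,100 + 1,800) = 5,175. DTI = 5,175/11,850 = 43.7% > 40%
Fails on DTI.

Denied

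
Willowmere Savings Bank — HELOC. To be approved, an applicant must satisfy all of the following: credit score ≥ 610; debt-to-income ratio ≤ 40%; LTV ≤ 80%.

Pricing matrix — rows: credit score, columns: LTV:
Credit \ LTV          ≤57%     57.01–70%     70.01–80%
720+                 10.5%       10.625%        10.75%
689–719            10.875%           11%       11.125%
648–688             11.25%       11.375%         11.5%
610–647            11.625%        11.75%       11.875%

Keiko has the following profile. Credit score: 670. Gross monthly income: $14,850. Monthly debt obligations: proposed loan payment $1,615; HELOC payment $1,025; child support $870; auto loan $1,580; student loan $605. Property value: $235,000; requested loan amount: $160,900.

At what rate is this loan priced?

11.375%

Credit score 670 ≥ 610; Total monthly debts = (1,615 + 1,025 + 870 + 1,580 + 605) = 5,695. DTI = 5,695/14,850 = 38.4% ≤ 40%
LTV = 160,900/235,000 = 68.5% ≤ 80%
Credit 670 → row 648–688; LTV 68.5% → column 57.01–70%. Grid cell → 11.375%.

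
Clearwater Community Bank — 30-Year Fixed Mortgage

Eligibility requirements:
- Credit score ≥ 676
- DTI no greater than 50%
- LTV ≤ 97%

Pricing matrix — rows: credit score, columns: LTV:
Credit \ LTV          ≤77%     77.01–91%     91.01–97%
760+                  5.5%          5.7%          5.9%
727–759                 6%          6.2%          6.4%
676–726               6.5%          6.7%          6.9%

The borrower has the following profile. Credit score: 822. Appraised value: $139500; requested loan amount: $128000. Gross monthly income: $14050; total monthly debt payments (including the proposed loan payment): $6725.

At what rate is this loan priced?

5.9%

Credit score 822 ≥ 676; DTI = 6,725/14,050 = 47.9% ≤ 50%
LTV = 128,000/139,500 = 91.8% ≤ 97%
Score 822 is in the 760+ band; LTV 91.8% is in the 91.01–97% band → 5.9%.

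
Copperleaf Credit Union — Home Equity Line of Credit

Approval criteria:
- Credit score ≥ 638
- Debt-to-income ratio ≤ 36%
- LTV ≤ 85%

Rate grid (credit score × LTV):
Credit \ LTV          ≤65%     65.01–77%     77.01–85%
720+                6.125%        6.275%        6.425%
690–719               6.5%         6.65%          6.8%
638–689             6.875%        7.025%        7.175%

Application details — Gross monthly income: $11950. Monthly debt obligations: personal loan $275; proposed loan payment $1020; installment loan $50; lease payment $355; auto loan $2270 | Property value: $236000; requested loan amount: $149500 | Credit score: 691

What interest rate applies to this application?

Credit score 691 ≥ 638; Total monthly debts = (275 + 1,020 + 50 + 355 + 2,270) = 3,970. DTI = 3,970/11,950 = 33.2% ≤ 36%
LTV: 149,500 ÷ 236,000 = 63.3%, within 85% cap
Score 691 is in the 690–719 band; LTV 63.3% is in the ≤65% band → 6.5%.

6.5%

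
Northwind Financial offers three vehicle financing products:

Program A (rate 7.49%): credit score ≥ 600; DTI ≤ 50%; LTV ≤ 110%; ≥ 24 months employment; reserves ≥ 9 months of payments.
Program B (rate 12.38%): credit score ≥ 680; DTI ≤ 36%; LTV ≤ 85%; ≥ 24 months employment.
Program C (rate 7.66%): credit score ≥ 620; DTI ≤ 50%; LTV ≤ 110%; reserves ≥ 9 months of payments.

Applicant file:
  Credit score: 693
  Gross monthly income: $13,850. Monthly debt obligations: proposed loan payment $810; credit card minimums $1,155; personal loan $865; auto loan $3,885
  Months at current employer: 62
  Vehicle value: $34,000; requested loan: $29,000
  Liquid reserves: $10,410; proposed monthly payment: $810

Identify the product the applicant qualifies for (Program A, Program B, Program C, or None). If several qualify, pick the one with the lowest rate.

Program A

Total debts = (810 + 1,155 + 865 + 3,885) = 6,715; DTI = 6,715/13,850 = 48.5%.
LTV = 29,000/34,000 = 85.3%.
Reserves = 10,410/810 = 12.9 months.
Program A: score 693 ≥ 600; DTI 48.5% ≤ 50%; LTV 85.3% ≤ 110%; employment 62 ≥ 24 mo; reserves 12.9 ≥ 9 mo → qualifies.
Program B: score 693 ≥ 680; DTI 48.5% > 36%; LTV 85.3% > 85%; employment 62 ≥ 24 mo → does not qualify.
Program C: score 693 ≥ 620; DTI 48.5% ≤ 50%; LTV 85.3% ≤ 110%; reserves 12.9 ≥ 9 mo → qualifies.
Qualifying: Program A, Program C. Lowest rate is 7.49% → Program A.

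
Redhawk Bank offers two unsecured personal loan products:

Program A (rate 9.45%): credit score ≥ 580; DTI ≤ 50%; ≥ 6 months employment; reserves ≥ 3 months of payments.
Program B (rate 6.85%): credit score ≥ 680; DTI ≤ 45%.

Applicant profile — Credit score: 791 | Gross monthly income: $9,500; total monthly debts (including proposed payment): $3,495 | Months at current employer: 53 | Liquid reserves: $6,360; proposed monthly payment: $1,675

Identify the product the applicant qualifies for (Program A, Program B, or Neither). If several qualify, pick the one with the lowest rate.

DTI = 3,495/9,500 = 36.8%.
Reserves = 6,360/1,675 = 3.8 months.
Program A: score 791 ≥ 580; DTI 36.8% ≤ 50%; employment 53 ≥ 6 mo; reserves 3.8 ≥ 3 mo → qualifies.
Program B: score 791 ≥ 680; DTI 36.8% ≤ 45% → qualifies.
Qualifying: Program A, Program B. Lowest rate is 6.85% → Program B.

Program B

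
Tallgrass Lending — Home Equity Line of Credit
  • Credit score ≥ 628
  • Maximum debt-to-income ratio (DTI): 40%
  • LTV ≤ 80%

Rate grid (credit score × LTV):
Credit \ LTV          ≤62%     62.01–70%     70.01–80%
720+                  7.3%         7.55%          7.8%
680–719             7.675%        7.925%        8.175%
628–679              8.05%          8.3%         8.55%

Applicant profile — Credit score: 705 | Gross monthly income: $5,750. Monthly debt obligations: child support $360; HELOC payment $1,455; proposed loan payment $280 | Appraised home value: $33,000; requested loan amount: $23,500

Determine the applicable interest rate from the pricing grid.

8.175%

Credit score 705 ≥ 628; Total monthly debts = (360 + 1,455 + 280) = 2,095. DTI: 2,095 ÷ 5,750 = 36.4%, within the 40% cap
Loan-to-value = 23,500/33,000 = 71.2% — pass (80% max)
Row: 705 falls in 680–719. Column: 71.2% falls in 70.01–80%. Rate = 8.175%.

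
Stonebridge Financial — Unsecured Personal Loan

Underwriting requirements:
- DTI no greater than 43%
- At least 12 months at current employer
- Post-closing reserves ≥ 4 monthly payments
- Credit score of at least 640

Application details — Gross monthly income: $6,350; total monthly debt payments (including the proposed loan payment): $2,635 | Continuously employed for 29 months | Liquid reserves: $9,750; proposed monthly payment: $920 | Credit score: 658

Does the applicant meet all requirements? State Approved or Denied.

Approved

DTI = 2,635/6,350 = 41.5% ≤ 43%
Employment 29 ≥ 12 months
Liquid reserves cover 9,750/920 = 10.6 months — ≥ 4 required
Credit score 658 ≥ 640 (meets)
All criteria satisfied.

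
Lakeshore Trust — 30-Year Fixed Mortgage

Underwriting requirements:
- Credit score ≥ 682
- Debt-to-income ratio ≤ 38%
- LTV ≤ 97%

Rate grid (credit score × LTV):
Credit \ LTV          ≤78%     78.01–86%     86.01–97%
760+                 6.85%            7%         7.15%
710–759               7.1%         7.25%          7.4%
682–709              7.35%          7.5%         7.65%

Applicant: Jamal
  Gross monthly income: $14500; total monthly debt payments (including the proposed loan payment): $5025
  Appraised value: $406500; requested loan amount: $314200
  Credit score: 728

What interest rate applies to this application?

Credit score 728 ≥ 682; Debt-to-income = 5,025/14,500 = 34.7% — meets 38% limit
LTV = 314,200/406,500 = 77.3% ≤ 97%
Credit 728 → row 710–759; LTV 77.3% → column ≤78%. Grid cell → 7.1%.

7.1%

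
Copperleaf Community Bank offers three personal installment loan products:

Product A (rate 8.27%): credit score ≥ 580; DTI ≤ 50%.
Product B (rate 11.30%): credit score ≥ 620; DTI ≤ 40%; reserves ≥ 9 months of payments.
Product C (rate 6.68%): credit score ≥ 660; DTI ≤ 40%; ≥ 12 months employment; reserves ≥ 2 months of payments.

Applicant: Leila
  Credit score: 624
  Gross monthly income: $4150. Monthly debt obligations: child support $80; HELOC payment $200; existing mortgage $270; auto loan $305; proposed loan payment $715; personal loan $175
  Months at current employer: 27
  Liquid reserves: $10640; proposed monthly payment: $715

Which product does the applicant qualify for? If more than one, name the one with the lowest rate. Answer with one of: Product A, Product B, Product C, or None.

Total debts = (80 + 200 + 270 + 305 + 715 + 175) = 1,745; DTI = 1,745/4,150 = 42%.
Reserves = 10,640/715 = 14.9 months.
Product A: score 624 ≥ 580; DTI 42% ≤ 50% → qualifies.
Product B: score 624 ≥ 620; DTI 42% > 40%; reserves 14.9 ≥ 9 mo → does not qualify.
Product C: score 624 < 660; DTI 42% > 40%; employment 27 ≥ 12 mo; reserves 14.9 ≥ 2 mo → does not qualify.

Product A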